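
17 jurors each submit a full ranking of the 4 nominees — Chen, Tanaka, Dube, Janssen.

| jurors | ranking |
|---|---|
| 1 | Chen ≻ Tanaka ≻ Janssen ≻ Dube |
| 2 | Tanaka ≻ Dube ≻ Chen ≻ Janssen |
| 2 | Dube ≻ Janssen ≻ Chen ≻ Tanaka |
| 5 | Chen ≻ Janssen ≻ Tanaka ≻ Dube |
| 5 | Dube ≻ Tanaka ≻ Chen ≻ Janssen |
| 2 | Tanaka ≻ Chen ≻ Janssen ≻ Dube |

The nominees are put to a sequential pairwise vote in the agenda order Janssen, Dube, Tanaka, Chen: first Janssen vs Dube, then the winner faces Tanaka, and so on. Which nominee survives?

Tanaka

Round 1: Janssen vs Dube — 8–9, Dube advances.
Round 2: Dube vs Tanaka — 7–10, Tanaka advances.
Round 3: Tanaka vs Chen — 9–8, Tanaka advances.
The agenda winner is Tanaka.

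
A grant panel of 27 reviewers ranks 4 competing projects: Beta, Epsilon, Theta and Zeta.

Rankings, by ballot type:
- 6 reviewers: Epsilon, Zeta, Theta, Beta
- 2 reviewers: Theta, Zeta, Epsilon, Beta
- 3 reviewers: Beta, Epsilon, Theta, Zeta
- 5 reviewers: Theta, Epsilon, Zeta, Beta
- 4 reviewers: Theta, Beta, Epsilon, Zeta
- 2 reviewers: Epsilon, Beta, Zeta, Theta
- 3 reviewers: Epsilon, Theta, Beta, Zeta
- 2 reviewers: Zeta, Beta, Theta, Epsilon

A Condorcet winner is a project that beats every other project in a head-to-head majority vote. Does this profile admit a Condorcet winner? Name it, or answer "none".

Epsilon

Check each pair by majority over 27 ballots:
Beta–Epsilon: Epsilon 18–9.
Beta vs Theta: Theta, 20–7.
Beta vs Zeta: 3+4+2+3 = 12 for Beta, 15 for Zeta — Zeta by 15–12.
Epsilon–Theta: Epsilon 14–13.
Epsilon vs Zeta: Epsilon is ranked higher on 6+3+5+4+2+3 = 23 ballots, Zeta on 4. Epsilon wins 23–4.
Theta vs Zeta: 2+3+5+4+3 = 17 for Theta, 10 for Zeta — Theta by 17–10.
Epsilon wins every pairwise contest, so Epsilon is the Condorcet winner.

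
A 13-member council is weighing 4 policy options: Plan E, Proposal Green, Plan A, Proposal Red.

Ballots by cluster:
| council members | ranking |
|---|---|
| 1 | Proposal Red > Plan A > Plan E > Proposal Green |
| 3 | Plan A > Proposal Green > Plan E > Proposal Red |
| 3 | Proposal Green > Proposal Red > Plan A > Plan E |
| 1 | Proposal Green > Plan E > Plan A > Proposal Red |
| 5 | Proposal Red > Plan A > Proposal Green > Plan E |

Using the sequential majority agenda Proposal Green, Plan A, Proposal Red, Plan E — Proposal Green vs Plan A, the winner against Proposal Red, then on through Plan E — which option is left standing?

Proposal Red

Round 1: Proposal Green vs Plan A — 4–9, Plan A advances.
Round 2: Plan A vs Proposal Red — 4–9, Proposal Red advances.
Round 3: Proposal Red vs Plan E — 9–4, Proposal Red advances.
The agenda winner is Proposal Red.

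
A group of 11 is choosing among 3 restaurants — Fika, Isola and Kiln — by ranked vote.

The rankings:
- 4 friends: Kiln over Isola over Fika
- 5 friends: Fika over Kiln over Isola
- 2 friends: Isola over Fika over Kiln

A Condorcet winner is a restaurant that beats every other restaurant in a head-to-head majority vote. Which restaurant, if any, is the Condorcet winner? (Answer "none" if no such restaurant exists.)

none

Head-to-head results (11 friends):
Fika–Isola: Isola 6–5.
Fika–Kiln: Fika 7–4.
Isola vs Kiln: Kiln wins 9–2.
Each restaurant drops at least one matchup (Fika loses to Isola; Isola loses to Kiln; Kiln loses to Fika); the cycle Fika → Kiln → Isola → Fika rules out a Condorcet winner.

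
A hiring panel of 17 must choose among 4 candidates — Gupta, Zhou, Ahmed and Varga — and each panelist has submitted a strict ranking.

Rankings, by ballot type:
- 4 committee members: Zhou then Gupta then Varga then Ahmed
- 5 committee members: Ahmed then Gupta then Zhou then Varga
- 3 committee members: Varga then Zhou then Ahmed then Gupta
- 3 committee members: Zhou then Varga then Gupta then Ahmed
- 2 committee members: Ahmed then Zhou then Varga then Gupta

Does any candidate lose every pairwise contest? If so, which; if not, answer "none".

Head-to-head results (17 committee members):
Gupta vs Zhou: 5 to 12, Zhou.
Gupta vs Ahmed: Gupta preferred on 4+3 = 7 ballots; Ahmed wins 10–7.
Gupta vs Varga: Gupta, 9–8.
Zhou vs Ahmed: Zhou, 10–7.
Zhou vs Varga: Zhou wins 14–3.
Ahmed vs Varga: Varga, 10–7.
Every candidate wins at least one matchup (Gupta beats Varga; Zhou beats Gupta; Ahmed beats Gupta; Varga beats Ahmed), so there is no Condorcet loser.

none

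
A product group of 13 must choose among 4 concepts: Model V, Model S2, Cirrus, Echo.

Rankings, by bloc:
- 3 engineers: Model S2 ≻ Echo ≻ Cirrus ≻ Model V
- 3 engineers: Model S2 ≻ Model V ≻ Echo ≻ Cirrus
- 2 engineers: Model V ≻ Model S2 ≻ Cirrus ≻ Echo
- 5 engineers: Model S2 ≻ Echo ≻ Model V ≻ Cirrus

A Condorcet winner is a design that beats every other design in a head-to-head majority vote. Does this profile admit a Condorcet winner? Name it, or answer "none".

Model S2

Pairwise majorities:
Model V vs Model S2: Model S2 wins 11–2.
Model V vs Cirrus: 3+2+5 = 10 for Model V, 3 for Cirrus — Model V by 10–3.
Model V–Echo: Echo 8–5.
Model S2 vs Cirrus: 13 to 0, Model S2.
Model S2–Echo: Model S2 13–0.
Cirrus vs Echo: Echo wins 11–2.
Only Model S2 has no losses; Model S2 is the Condorcet winner.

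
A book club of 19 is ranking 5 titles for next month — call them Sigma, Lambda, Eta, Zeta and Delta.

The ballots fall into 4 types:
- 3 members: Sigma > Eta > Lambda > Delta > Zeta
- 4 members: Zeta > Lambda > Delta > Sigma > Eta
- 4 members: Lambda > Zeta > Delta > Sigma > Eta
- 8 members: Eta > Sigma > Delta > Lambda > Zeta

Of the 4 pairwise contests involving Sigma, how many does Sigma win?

4

Sigma against each rival (19 members):
Sigma vs Lambda: Sigma, 11–8.
Sigma vs Eta: Sigma, 11–8.
Sigma–Zeta: Sigma 11–8.
Sigma–Delta: Sigma 11–8.
Sigma beats Lambda, Eta, Zeta, Delta — 4 pairwise wins.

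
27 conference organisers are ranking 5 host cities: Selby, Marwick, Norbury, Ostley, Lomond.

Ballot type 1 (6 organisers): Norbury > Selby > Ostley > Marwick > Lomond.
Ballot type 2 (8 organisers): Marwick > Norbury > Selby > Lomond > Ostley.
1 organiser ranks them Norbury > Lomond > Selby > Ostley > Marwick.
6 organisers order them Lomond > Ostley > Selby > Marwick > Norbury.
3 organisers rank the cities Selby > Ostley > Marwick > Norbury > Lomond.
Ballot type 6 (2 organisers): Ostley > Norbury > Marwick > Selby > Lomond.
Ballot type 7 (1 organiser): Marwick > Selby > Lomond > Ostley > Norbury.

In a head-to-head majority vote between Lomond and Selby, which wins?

Selby

Ballots ranking Lomond above Selby: 1 + 6 = 7.
Ballots ranking Selby above Lomond: 27 − 7 = 20.
Selby wins the head-to-head 20–7.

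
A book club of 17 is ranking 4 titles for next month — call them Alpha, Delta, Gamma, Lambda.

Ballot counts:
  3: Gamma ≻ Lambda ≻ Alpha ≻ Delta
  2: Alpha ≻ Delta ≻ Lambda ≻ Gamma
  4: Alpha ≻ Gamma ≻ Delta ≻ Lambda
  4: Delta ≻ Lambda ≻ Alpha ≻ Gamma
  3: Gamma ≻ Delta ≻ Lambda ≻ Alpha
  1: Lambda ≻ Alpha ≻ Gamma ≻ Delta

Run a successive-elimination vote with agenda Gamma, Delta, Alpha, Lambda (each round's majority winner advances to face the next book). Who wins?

Round 1: Gamma vs Delta — 11–6, Gamma advances.
Round 2: Gamma vs Alpha — 6–11, Alpha advances.
Round 3: Alpha vs Lambda — 6–11, Lambda advances.
Lambda survives the agenda.

Lambda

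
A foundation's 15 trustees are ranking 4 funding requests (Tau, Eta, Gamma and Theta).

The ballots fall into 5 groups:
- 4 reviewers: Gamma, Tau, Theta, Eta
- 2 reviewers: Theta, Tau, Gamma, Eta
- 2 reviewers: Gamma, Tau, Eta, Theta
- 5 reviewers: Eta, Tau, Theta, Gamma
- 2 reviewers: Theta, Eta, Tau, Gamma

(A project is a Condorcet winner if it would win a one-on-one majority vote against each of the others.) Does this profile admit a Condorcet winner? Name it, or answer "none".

Check each pair by majority over 15 ballots:
Tau vs Eta: 8 to 7, Tau.
Tau vs Gamma: Tau wins 9–6.
Tau vs Theta: Tau wins 11–4.
Eta vs Gamma: Eta preferred on 5+2 = 7 ballots; Gamma wins 8–7.
Eta–Theta: Theta 8–7.
Gamma vs Theta: Gamma is ranked higher on 4+2 = 6 ballots, Theta on 9. Theta wins 9–6.
Only Tau has no losses; Tau is the Condorcet winner.

Tau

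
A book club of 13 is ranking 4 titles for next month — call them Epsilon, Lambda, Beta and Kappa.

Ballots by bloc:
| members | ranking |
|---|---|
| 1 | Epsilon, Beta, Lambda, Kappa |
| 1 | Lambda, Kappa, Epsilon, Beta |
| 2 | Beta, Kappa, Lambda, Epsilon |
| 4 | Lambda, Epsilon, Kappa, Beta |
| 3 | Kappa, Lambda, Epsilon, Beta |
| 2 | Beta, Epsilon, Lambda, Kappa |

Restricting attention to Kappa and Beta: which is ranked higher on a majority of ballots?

Ballots ranking Kappa above Beta: 1 + 4 + 3 = 8.
Ballots ranking Beta above Kappa: 13 − 8 = 5.
Kappa wins the head-to-head 8–5.

Kappa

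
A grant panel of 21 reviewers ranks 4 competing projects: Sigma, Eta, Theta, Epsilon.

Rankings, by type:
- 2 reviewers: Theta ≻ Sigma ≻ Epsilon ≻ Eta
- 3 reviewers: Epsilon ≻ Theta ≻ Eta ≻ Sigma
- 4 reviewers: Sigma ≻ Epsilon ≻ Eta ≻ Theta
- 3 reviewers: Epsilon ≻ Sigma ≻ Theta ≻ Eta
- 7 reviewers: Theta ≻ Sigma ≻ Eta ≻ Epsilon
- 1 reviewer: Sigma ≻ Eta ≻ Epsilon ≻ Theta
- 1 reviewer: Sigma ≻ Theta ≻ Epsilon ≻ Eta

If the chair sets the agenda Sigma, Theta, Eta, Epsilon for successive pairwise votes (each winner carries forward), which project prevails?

Round 1: Sigma vs Theta — 9–12, Theta advances.
Round 2: Theta vs Eta — 16–5, Theta advances.
Round 3: Theta vs Epsilon — 10–11, Epsilon advances.
The agenda winner is Epsilon.

Epsilon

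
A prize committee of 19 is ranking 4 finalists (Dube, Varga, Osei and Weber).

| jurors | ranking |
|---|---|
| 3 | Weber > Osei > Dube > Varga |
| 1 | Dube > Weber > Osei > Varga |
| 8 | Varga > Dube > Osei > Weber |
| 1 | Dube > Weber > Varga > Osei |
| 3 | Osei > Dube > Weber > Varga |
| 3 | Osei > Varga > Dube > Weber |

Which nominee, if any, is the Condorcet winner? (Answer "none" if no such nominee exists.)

Check each pair by majority over 19 ballots:
Dube vs Varga: 3+1+1+3 = 8 for Dube, 11 for Varga — Varga by 11–8.
Dube vs Osei: 1+8+1 = 10 for Dube, 9 for Osei — Dube by 10–9.
Dube vs Weber: 1+8+1+3+3 = 16 for Dube, 3 for Weber — Dube by 16–3.
Varga vs Osei: 9 to 10, Osei.
Varga vs Weber: 11 to 8, Varga.
Osei vs Weber: Osei is ranked higher on 8+3+3 = 14 ballots, Weber on 5. Osei wins 14–5.
Every nominee loses at least once (Dube loses to Varga; Varga loses to Osei; Osei loses to Dube; Weber loses to Dube). The majority relation contains the cycle Dube → Osei → Varga → Dube, so there is no Condorcet winner.

none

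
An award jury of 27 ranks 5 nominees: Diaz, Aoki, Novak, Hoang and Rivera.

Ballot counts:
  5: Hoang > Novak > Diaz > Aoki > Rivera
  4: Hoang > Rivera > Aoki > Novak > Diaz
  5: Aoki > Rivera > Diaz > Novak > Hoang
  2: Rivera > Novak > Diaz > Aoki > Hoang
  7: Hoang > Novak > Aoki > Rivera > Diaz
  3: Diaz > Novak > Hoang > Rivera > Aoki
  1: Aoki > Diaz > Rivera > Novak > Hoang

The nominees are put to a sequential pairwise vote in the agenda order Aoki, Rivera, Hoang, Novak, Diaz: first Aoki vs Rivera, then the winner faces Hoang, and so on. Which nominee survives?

Round 1: Aoki vs Rivera — 18–9, Aoki advances.
Round 2: Aoki vs Hoang — 8–19, Hoang advances.
Round 3: Hoang vs Novak — 16–11, Hoang advances.
Round 4: Hoang vs Diaz — 16–11, Hoang advances.
The agenda winner is Hoang.

Hoang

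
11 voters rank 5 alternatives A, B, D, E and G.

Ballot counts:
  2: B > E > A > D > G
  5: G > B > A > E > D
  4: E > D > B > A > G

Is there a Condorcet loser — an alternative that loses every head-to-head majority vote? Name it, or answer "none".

Head-to-head results (11 voters):
A vs B: 0 for A, 11 for B — B by 11–0.
A vs D: 2+5 = 7 for A, 4 for D — A by 7–4.
A vs E: E wins 6–5.
A vs G: A wins 6–5.
B vs D: B, 7–4.
B vs E: B wins 7–4.
B–G: B 6–5.
D vs E: 0 to 11, E.
D vs G: D wins 6–5.
E–G: E 6–5.
G loses to every other alternative — it is the Condorcet loser.

G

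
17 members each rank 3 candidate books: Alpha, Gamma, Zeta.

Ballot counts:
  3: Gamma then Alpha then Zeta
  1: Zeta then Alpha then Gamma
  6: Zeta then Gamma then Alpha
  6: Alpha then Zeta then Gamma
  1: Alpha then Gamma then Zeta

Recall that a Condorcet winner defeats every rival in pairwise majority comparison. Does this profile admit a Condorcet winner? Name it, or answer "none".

none

Pairwise majorities:
Alpha vs Gamma: 8 to 9, Gamma.
Alpha vs Zeta: Alpha preferred on 3+6+1 = 10 ballots; Alpha wins 10–7.
Gamma vs Zeta: 4 to 13, Zeta.
No book is unbeaten: Alpha loses to Gamma; Gamma loses to Zeta; Zeta loses to Alpha. In particular Alpha > Zeta > Gamma > Alpha is a majority cycle — no Condorcet winner exists.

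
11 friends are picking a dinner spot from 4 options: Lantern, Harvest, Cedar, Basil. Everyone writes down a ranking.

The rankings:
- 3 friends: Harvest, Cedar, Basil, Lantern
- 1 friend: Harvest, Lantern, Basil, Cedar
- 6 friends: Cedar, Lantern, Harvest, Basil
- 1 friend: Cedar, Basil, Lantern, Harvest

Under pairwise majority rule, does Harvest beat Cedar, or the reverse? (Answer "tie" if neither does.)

Ballots ranking Harvest above Cedar: 3 + 1 = 4.
Ballots ranking Cedar above Harvest: 11 − 4 = 7.
Cedar wins the head-to-head 7–4.

Cedar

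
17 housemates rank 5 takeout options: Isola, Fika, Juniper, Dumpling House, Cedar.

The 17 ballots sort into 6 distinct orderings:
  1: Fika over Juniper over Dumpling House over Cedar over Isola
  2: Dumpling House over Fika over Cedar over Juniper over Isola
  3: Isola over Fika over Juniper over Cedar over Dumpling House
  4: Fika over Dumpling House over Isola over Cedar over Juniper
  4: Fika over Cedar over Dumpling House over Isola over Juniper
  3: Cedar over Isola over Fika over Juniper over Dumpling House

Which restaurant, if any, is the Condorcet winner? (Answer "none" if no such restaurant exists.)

Pairwise majorities:
Isola vs Fika: Isola is ranked higher on 3+3 = 6 ballots, Fika on 11. Fika wins 11–6.
Isola vs Juniper: Isola preferred on 3+4+4+3 = 14 ballots; Isola wins 14–3.
Isola vs Dumpling House: Isola preferred on 3+3 = 6 ballots; Dumpling House wins 11–6.
Isola vs Cedar: Isola is ranked higher on 3+4 = 7 ballots, Cedar on 10. Cedar wins 10–7.
Fika vs Juniper: 17 to 0, Fika.
Fika vs Dumpling House: Fika preferred on 1+3+4+4+3 = 15 ballots; Fika wins 15–2.
Fika vs Cedar: Fika is ranked higher on 1+2+3+4+4 = 14 ballots, Cedar on 3. Fika wins 14–3.
Juniper vs Dumpling House: Juniper preferred on 1+3+3 = 7 ballots; Dumpling House wins 10–7.
Juniper vs Cedar: 4 to 13, Cedar.
Dumpling House vs Cedar: 1+2+4 = 7 for Dumpling House, 10 for Cedar — Cedar by 10–7.
Fika defeats every rival head-to-head and is the Condorcet winner.

Fika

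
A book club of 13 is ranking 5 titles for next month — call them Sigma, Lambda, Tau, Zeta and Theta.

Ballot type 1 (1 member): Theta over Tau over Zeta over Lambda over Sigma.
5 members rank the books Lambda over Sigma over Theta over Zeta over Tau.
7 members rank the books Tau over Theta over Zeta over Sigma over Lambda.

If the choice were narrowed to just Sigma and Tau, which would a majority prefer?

Tau

Ballots ranking Sigma above Tau: 5.
Ballots ranking Tau above Sigma: 13 − 5 = 8.
Tau wins the head-to-head 8–5.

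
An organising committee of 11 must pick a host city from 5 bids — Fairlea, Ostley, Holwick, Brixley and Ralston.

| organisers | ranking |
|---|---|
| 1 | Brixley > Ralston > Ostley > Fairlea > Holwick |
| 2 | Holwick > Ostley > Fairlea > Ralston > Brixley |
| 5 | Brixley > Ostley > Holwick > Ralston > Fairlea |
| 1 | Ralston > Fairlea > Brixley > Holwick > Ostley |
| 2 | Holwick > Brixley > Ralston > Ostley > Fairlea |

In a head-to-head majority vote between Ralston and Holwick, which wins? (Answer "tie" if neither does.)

Holwick

Ballots ranking Ralston above Holwick: 1 + 1 = 2.
Ballots ranking Holwick above Ralston: 11 − 2 = 9.
Holwick wins the head-to-head 9–2.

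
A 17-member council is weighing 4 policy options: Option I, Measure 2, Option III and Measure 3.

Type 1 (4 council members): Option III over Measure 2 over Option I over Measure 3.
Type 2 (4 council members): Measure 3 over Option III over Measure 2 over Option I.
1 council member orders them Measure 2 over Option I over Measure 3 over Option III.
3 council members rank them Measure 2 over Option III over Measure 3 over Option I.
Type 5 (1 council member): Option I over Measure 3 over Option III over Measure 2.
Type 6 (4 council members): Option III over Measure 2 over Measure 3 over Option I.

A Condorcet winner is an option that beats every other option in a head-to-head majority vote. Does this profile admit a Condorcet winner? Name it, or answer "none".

Option III

Pairwise majorities:
Option I vs Measure 2: Measure 2, 16–1.
Option I vs Option III: Option III, 15–2.
Option I–Measure 3: Measure 3 11–6.
Measure 2–Option III: Option III 13–4.
Measure 2 vs Measure 3: Measure 2 wins 12–5.
Option III–Measure 3: Option III 11–6.
Only Option III has no losses; Option III is the Condorcet winner.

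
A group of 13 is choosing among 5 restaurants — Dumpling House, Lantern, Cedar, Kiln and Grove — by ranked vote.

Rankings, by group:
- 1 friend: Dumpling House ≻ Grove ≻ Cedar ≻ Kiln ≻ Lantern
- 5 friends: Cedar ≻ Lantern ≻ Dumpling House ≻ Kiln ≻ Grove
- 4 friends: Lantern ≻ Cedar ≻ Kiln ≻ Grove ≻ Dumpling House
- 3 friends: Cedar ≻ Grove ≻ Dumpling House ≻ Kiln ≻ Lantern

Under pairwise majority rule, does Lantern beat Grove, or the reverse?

Lantern

Ballots ranking Lantern above Grove: 5 + 4 = 9.
Ballots ranking Grove above Lantern: 13 − 9 = 4.
Lantern wins the head-to-head 9–4.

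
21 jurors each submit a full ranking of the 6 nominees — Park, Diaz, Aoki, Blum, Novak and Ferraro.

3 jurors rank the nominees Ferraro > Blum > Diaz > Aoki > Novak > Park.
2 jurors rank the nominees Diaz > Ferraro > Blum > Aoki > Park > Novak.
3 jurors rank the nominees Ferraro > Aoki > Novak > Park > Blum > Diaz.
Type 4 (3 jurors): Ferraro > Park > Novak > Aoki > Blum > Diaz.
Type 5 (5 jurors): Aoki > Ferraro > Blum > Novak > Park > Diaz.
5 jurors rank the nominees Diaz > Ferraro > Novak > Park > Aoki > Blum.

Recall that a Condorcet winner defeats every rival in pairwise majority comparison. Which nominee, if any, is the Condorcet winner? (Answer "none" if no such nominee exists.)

Ferraro

Check each pair by majority over 21 ballots:
Park vs Diaz: Park wins 11–10.
Park vs Aoki: Aoki, 13–8.
Park vs Blum: Park wins 11–10.
Park vs Novak: Novak, 16–5.
Park vs Ferraro: Ferraro, 21–0.
Diaz vs Aoki: Aoki wins 11–10.
Diaz–Blum: Blum 14–7.
Diaz vs Novak: Novak wins 11–10.
Diaz vs Ferraro: Ferraro wins 14–7.
Aoki–Blum: Aoki 16–5.
Aoki vs Novak: Aoki, 13–8.
Aoki–Ferraro: Ferraro 16–5.
Blum vs Novak: Novak, 11–10.
Blum–Ferraro: Ferraro 21–0.
Novak vs Ferraro: Ferraro wins 21–0.
Only Ferraro has no losses; Ferraro is the Condorcet winner.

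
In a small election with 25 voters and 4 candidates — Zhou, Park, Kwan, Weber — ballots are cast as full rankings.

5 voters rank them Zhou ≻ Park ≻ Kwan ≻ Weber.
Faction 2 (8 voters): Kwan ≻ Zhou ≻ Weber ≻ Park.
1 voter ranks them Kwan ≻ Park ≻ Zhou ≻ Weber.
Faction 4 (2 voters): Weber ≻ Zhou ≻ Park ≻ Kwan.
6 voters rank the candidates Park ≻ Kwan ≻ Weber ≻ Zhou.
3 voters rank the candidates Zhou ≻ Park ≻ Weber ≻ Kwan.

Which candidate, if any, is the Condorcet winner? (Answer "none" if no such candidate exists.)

Pairwise majorities:
Zhou–Park: Zhou 18–7.
Zhou vs Kwan: Kwan wins 15–10.
Zhou vs Weber: Zhou wins 17–8.
Park vs Kwan: 5+2+6+3 = 16 for Park, 9 for Kwan — Park by 16–9.
Park vs Weber: Park is ranked higher on 5+1+6+3 = 15 ballots, Weber on 10. Park wins 15–10.
Kwan vs Weber: Kwan preferred on 5+8+1+6 = 20 ballots; Kwan wins 20–5.
Every candidate loses at least once (Zhou loses to Kwan; Park loses to Zhou; Kwan loses to Park; Weber loses to Zhou). The majority relation contains the cycle Zhou → Park → Kwan → Zhou, so there is no Condorcet winner.

none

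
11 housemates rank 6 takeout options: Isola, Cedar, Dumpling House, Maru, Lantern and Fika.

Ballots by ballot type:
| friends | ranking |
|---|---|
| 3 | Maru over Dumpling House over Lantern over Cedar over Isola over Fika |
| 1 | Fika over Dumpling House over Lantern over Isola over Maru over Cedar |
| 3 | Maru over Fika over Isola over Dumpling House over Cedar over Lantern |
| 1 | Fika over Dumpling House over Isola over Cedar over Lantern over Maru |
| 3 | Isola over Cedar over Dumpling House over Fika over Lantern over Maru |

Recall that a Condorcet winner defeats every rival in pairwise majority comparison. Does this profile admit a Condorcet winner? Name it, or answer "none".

Pairwise majorities:
Isola–Cedar: Isola 8–3.
Isola vs Dumpling House: Isola wins 6–5.
Isola–Maru: Maru 6–5.
Isola–Lantern: Isola 7–4.
Isola–Fika: Isola 6–5.
Cedar vs Dumpling House: Dumpling House wins 8–3.
Cedar vs Maru: Maru wins 7–4.
Cedar vs Lantern: Cedar, 7–4.
Cedar vs Fika: Cedar wins 6–5.
Dumpling House vs Maru: Maru wins 6–5.
Dumpling House vs Lantern: Dumpling House, 11–0.
Dumpling House vs Fika: Dumpling House wins 6–5.
Maru vs Lantern: Maru, 6–5.
Maru vs Fika: Maru wins 6–5.
Lantern vs Fika: Fika, 8–3.
Maru beats each of Isola, Cedar, Dumpling House, Lantern, Fika — Maru is the Condorcet winner.

Maru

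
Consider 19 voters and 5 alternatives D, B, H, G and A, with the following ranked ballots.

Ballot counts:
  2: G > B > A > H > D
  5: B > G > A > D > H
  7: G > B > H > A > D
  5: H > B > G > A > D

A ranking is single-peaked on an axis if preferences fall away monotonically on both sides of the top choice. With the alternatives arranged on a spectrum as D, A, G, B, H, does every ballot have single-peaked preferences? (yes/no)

yes

Axis positions: D=1, A=2, G=3, B=4, H=5.
Bloc 1 (peak G at position 3): ranking walks positions 3-4-2-5-1, expanding outward from the peak — single-peaked.
Bloc 2 (peak B at position 4): ranking walks positions 4-3-2-1-5, expanding outward from the peak — single-peaked.
Bloc 3 (peak G at position 3): ranking walks positions 3-4-5-2-1, expanding outward from the peak — single-peaked.
Bloc 4 (peak H at position 5): ranking walks positions 5-4-3-2-1, expanding outward from the peak — single-peaked.
Every ranking is single-peaked on this axis.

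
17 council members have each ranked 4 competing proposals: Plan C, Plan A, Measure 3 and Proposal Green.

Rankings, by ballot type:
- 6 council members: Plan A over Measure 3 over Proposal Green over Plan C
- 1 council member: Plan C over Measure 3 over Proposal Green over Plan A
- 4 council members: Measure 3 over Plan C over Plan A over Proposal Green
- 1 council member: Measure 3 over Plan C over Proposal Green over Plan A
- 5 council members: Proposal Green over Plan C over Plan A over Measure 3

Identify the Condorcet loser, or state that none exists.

none

Pairwise majorities:
Plan C vs Plan A: Plan C is ranked higher on 1+4+1+5 = 11 ballots, Plan A on 6. Plan C wins 11–6.
Plan C vs Measure 3: Plan C is ranked higher on 1+5 = 6 ballots, Measure 3 on 11. Measure 3 wins 11–6.
Plan C vs Proposal Green: Plan C is ranked higher on 1+4+1 = 6 ballots, Proposal Green on 11. Proposal Green wins 11–6.
Plan A vs Measure 3: Plan A wins 11–6.
Plan A vs Proposal Green: 6+4 = 10 for Plan A, 7 for Proposal Green — Plan A by 10–7.
Measure 3 vs Proposal Green: Measure 3, 12–5.
Every option wins at least one matchup (Plan C beats Plan A; Plan A beats Measure 3; Measure 3 beats Plan C; Proposal Green beats Plan C), so there is no Condorcet loser.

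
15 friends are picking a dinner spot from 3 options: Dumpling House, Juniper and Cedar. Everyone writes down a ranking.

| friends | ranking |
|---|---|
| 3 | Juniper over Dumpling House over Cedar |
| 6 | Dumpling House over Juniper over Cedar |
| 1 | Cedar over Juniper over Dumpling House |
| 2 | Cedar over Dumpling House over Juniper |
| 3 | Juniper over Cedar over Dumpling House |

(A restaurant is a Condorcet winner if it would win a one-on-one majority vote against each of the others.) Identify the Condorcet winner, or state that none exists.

Dumpling House

Check each pair by majority over 15 ballots:
Dumpling House vs Juniper: Dumpling House is ranked higher on 6+2 = 8 ballots, Juniper on 7. Dumpling House wins 8–7.
Dumpling House vs Cedar: 3+6 = 9 for Dumpling House, 6 for Cedar — Dumpling House by 9–6.
Juniper vs Cedar: Juniper wins 12–3.
Dumpling House beats each of Juniper, Cedar — Dumpling House is the Condorcet winner.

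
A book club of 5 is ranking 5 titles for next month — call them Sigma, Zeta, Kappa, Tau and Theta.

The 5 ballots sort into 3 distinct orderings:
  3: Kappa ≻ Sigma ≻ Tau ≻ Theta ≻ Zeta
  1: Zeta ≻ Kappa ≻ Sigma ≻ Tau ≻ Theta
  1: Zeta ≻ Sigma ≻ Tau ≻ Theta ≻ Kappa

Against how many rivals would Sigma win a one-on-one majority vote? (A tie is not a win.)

3

Sigma against each rival (5 members):
Sigma vs Zeta: 3 for Sigma, 2 for Zeta — Sigma by 3–2.
Sigma vs Kappa: 1 to 4, Kappa.
Sigma vs Tau: Sigma wins 5–0.
Sigma vs Theta: Sigma is ranked higher on 3+1+1 = 5 ballots, Theta on 0. Sigma wins 5–0.
Sigma beats Zeta, Tau, Theta; loses to Kappa — 3 pairwise wins.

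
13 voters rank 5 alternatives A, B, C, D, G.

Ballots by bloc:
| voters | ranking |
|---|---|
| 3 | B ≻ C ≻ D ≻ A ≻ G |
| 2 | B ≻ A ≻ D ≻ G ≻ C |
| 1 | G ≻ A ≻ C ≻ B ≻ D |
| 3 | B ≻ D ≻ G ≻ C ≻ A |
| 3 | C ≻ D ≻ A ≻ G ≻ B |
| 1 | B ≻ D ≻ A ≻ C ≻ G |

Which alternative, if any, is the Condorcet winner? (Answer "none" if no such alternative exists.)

Pairwise majorities:
A vs B: A is ranked higher on 1+3 = 4 ballots, B on 9. B wins 9–4.
A vs C: C wins 9–4.
A vs D: D wins 10–3.
A vs G: A preferred on 3+2+3+1 = 9 ballots; A wins 9–4.
B vs C: B is ranked higher on 3+2+3+1 = 9 ballots, C on 4. B wins 9–4.
B vs D: B wins 10–3.
B–G: B 9–4.
C vs D: C preferred on 3+1+3 = 7 ballots; C wins 7–6.
C vs G: C, 7–6.
D vs G: 12 to 1, D.
B wins every pairwise contest, so B is the Condorcet winner.

B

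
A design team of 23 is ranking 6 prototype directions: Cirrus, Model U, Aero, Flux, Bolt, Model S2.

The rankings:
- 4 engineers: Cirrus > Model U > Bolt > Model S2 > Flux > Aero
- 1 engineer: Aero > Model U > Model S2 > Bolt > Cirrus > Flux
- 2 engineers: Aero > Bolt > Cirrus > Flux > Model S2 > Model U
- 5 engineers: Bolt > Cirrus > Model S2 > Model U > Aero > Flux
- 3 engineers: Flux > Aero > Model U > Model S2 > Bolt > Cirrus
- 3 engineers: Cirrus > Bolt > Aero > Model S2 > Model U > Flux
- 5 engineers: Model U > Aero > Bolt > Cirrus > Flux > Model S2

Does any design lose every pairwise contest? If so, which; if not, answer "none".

Head-to-head results (23 engineers):
Cirrus vs Model U: Cirrus, 14–9.
Cirrus vs Aero: 12 to 11, Cirrus.
Cirrus vs Flux: Cirrus wins 20–3.
Cirrus–Bolt: Bolt 16–7.
Cirrus–Model S2: Cirrus 19–4.
Model U–Aero: Model U 14–9.
Model U vs Flux: Model U, 18–5.
Model U vs Bolt: 13 to 10, Model U.
Model U vs Model S2: 4+1+3+5 = 13 for Model U, 10 for Model S2 — Model U by 13–10.
Aero–Flux: Aero 16–7.
Aero vs Bolt: Aero is ranked higher on 1+2+3+5 = 11 ballots, Bolt on 12. Bolt wins 12–11.
Aero vs Model S2: Aero, 14–9.
Flux vs Bolt: Bolt wins 20–3.
Flux vs Model S2: 10 to 13, Model S2.
Bolt vs Model S2: Bolt wins 19–4.
Flux loses to every other design — it is the Condorcet loser.

Flux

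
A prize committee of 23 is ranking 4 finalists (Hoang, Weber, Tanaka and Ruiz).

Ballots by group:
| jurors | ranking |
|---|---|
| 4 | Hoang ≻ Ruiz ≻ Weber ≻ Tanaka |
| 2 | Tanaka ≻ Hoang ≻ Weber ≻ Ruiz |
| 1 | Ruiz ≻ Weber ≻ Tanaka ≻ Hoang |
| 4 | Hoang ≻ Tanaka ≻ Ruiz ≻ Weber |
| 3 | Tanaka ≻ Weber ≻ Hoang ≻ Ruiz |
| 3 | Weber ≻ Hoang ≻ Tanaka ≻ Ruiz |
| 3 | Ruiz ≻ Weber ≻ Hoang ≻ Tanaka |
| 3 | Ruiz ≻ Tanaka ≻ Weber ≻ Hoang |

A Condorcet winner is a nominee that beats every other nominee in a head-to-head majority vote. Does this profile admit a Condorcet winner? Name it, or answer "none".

none

Pairwise majorities:
Hoang vs Weber: Hoang is ranked higher on 4+2+4 = 10 ballots, Weber on 13. Weber wins 13–10.
Hoang vs Tanaka: Hoang preferred on 4+4+3+3 = 14 ballots; Hoang wins 14–9.
Hoang vs Ruiz: Hoang wins 16–7.
Weber vs Tanaka: Tanaka wins 12–11.
Weber vs Ruiz: 8 to 15, Ruiz.
Tanaka–Ruiz: Tanaka 12–11.
No nominee is unbeaten: Hoang loses to Weber; Weber loses to Tanaka; Tanaka loses to Hoang; Ruiz loses to Hoang. In particular Hoang beats Tanaka beats Weber beats Hoang is a majority cycle — no Condorcet winner exists.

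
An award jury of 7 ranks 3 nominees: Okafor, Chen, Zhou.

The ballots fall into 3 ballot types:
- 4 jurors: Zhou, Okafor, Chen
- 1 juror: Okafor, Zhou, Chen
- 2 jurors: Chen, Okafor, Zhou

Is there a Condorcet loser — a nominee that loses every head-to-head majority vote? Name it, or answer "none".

Chen

Pairwise majorities:
Okafor vs Chen: Okafor preferred on 4+1 = 5 ballots; Okafor wins 5–2.
Okafor vs Zhou: 3 to 4, Zhou.
Chen vs Zhou: 2 for Chen, 5 for Zhou — Zhou by 5–2.
Chen is beaten in every head-to-head and is the Condorcet loser.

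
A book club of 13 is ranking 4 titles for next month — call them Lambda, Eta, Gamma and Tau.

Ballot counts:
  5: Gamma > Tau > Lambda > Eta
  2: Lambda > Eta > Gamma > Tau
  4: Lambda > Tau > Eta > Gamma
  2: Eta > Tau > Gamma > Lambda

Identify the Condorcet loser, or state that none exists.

none

Pairwise majorities:
Lambda vs Eta: Lambda wins 11–2.
Lambda vs Gamma: Gamma wins 7–6.
Lambda vs Tau: Tau, 7–6.
Eta vs Gamma: 2+4+2 = 8 for Eta, 5 for Gamma — Eta by 8–5.
Eta vs Tau: Tau, 9–4.
Gamma vs Tau: 5+2 = 7 for Gamma, 6 for Tau — Gamma by 7–6.
Each book has at least one pairwise win (Lambda beats Eta; Eta beats Gamma; Gamma beats Lambda; Tau beats Lambda) — no Condorcet loser.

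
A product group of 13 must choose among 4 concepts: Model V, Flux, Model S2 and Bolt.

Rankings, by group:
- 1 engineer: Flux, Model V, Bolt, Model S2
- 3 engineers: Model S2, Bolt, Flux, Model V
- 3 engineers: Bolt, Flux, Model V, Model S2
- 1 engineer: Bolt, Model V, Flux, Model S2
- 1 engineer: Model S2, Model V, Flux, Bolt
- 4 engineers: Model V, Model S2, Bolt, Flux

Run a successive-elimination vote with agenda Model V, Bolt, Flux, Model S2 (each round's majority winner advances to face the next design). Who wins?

Round 1: Model V vs Bolt — 6–7, Bolt advances.
Round 2: Bolt vs Flux — 11–2, Bolt advances.
Round 3: Bolt vs Model S2 — 5–8, Model S2 advances.
Model S2 survives the agenda.

Model S2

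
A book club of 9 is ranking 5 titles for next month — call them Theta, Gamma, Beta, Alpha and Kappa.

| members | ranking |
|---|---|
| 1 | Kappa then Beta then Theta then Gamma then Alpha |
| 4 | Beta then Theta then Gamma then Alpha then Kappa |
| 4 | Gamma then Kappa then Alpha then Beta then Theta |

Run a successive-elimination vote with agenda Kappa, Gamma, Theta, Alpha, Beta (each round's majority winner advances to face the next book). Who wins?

Beta

Round 1: Kappa vs Gamma — 1–8, Gamma advances.
Round 2: Gamma vs Theta — 4–5, Theta advances.
Round 3: Theta vs Alpha — 5–4, Theta advances.
Round 4: Theta vs Beta — 0–9, Beta advances.
Beta survives the agenda.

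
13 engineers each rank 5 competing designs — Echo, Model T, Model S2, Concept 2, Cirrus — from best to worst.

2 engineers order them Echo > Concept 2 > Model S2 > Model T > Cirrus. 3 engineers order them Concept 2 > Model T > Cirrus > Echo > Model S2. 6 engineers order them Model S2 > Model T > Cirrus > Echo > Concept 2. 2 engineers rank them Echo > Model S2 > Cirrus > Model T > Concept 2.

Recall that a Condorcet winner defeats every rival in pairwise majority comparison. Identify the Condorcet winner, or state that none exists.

Pairwise majorities:
Echo vs Model T: 4 to 9, Model T.
Echo vs Model S2: Echo is ranked higher on 2+3+2 = 7 ballots, Model S2 on 6. Echo wins 7–6.
Echo vs Concept 2: Echo preferred on 2+6+2 = 10 ballots; Echo wins 10–3.
Echo vs Cirrus: Echo preferred on 2+2 = 4 ballots; Cirrus wins 9–4.
Model T vs Model S2: 3 to 10, Model S2.
Model T vs Concept 2: Model T is ranked higher on 6+2 = 8 ballots, Concept 2 on 5. Model T wins 8–5.
Model T vs Cirrus: Model T preferred on 2+3+6 = 11 ballots; Model T wins 11–2.
Model S2 vs Concept 2: Model S2 preferred on 6+2 = 8 ballots; Model S2 wins 8–5.
Model S2 vs Cirrus: Model S2 is ranked higher on 2+6+2 = 10 ballots, Cirrus on 3. Model S2 wins 10–3.
Concept 2 vs Cirrus: 2+3 = 5 for Concept 2, 8 for Cirrus — Cirrus by 8–5.
No design is unbeaten: Echo loses to Model T; Model T loses to Model S2; Model S2 loses to Echo; Concept 2 loses to Echo; Cirrus loses to Model T. In particular Echo beats Model S2 beats Model T beats Echo is a majority cycle — no Condorcet winner exists.

none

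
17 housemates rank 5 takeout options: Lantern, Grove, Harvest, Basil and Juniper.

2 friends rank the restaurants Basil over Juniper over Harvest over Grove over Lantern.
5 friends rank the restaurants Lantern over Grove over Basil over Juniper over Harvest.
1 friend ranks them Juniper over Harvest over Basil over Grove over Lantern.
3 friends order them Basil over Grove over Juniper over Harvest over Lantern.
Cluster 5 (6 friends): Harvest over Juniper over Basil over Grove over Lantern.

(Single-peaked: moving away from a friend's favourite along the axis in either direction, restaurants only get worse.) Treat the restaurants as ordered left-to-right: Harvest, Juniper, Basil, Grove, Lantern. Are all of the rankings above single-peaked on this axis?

Axis positions: Harvest=1, Juniper=2, Basil=3, Grove=4, Lantern=5.
Cluster 1 (peak Basil at position 3): ranking walks positions 3-2-1-4-5, expanding outward from the peak — single-peaked.
Cluster 2 (peak Lantern at position 5): ranking walks positions 5-4-3-2-1, expanding outward from the peak — single-peaked.
Cluster 3 (peak Juniper at position 2): ranking walks positions 2-1-3-4-5, expanding outward from the peak — single-peaked.
Cluster 4 (peak Basil at position 3): ranking walks positions 3-4-2-1-5, expanding outward from the peak — single-peaked.
Cluster 5 (peak Harvest at position 1): ranking walks positions 1-2-3-4-5, expanding outward from the peak — single-peaked.
Every ranking is single-peaked on this axis.

yes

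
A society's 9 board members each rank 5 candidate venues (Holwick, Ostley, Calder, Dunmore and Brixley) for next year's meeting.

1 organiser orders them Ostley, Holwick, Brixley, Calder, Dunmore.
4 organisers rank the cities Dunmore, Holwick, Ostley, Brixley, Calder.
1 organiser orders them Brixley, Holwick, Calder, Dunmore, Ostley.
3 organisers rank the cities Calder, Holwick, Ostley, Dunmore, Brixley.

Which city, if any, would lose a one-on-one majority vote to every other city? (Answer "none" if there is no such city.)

none

Head-to-head results (9 organisers):
Holwick vs Ostley: Holwick, 8–1.
Holwick vs Calder: Holwick wins 6–3.
Holwick vs Dunmore: 5 to 4, Holwick.
Holwick–Brixley: Holwick 8–1.
Ostley vs Calder: 5 to 4, Ostley.
Ostley vs Dunmore: Ostley is ranked higher on 1+3 = 4 ballots, Dunmore on 5. Dunmore wins 5–4.
Ostley vs Brixley: 8 to 1, Ostley.
Calder vs Dunmore: 1+1+3 = 5 for Calder, 4 for Dunmore — Calder by 5–4.
Calder vs Brixley: Brixley, 6–3.
Dunmore vs Brixley: 7 to 2, Dunmore.
Every city wins at least one matchup (Holwick beats Ostley; Ostley beats Calder; Calder beats Dunmore; Dunmore beats Ostley; Brixley beats Calder), so there is no Condorcet loser.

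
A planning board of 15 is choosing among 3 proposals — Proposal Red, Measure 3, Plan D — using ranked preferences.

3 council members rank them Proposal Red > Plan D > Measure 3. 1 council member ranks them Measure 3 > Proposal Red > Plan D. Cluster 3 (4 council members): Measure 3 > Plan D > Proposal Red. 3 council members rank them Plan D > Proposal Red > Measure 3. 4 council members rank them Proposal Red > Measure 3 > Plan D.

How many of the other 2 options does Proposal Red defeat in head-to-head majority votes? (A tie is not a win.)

Proposal Red against each rival (15 council members):
Proposal Red vs Measure 3: Proposal Red is ranked higher on 3+3+4 = 10 ballots, Measure 3 on 5. Proposal Red wins 10–5.
Proposal Red vs Plan D: Proposal Red, 8–7.
Proposal Red beats Measure 3, Plan D — 2 pairwise wins.

2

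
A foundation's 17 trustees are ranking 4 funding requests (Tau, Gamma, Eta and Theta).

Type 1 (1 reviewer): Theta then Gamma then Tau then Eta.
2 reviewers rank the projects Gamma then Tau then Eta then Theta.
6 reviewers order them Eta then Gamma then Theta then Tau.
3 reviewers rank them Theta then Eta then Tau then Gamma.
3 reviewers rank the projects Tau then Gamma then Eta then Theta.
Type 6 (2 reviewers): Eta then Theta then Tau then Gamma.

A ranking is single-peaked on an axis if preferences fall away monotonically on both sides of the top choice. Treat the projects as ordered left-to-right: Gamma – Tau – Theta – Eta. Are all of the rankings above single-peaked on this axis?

no

Axis positions: Gamma=1, Tau=2, Theta=3, Eta=4.
Type 1: ranking walks positions 3-1-2-4; Gamma is ranked above Tau even though Tau lies between Gamma and the peak Theta on the axis — preferences dip and rise again. Not single-peaked.
Type 2: ranking walks positions 1-2-4-3; Eta is ranked above Theta even though Theta lies between Eta and the peak Gamma on the axis — preferences dip and rise again. Not single-peaked.
Type 3: ranking walks positions 4-1-3-2; Gamma is ranked above Theta even though Theta lies between Gamma and the peak Eta on the axis — preferences dip and rise again. Not single-peaked.
Type 4 (peak Theta at position 3): ranking walks positions 3-4-2-1, expanding outward from the peak — single-peaked.
Type 5: ranking walks positions 2-1-4-3; Eta is ranked above Theta even though Theta lies between Eta and the peak Tau on the axis — preferences dip and rise again. Not single-peaked.
Type 6 (peak Eta at position 4): ranking walks positions 4-3-2-1, expanding outward from the peak — single-peaked.
Type 1 violates single-peakedness, so the profile is not single-peaked on this axis.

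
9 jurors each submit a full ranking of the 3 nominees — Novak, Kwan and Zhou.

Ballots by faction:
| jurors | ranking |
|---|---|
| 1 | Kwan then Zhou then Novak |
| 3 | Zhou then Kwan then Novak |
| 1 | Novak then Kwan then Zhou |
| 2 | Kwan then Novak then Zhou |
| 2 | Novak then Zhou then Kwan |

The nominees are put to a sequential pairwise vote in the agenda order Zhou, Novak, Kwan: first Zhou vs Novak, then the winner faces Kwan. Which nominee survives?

Round 1: Zhou vs Novak — 4–5, Novak advances.
Round 2: Novak vs Kwan — 3–6, Kwan advances.
Kwan survives the agenda.

Kwan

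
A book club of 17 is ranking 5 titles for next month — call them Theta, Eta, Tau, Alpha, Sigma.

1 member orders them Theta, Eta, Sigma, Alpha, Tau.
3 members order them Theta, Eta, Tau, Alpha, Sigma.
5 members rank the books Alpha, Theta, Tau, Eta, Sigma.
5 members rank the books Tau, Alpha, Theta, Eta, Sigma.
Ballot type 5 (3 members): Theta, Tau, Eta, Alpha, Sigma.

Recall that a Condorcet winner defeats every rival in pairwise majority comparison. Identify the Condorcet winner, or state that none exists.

Check each pair by majority over 17 ballots:
Theta vs Eta: Theta is ranked higher on 1+3+5+5+3 = 17 ballots, Eta on 0. Theta wins 17–0.
Theta vs Tau: Theta, 12–5.
Theta–Alpha: Alpha 10–7.
Theta vs Sigma: 17 to 0, Theta.
Eta vs Tau: 1+3 = 4 for Eta, 13 for Tau — Tau by 13–4.
Eta vs Alpha: Eta preferred on 1+3+3 = 7 ballots; Alpha wins 10–7.
Eta vs Sigma: Eta, 17–0.
Tau vs Alpha: Tau is ranked higher on 3+5+3 = 11 ballots, Alpha on 6. Tau wins 11–6.
Tau vs Sigma: 16 to 1, Tau.
Alpha–Sigma: Alpha 16–1.
No book is unbeaten: Theta loses to Alpha; Eta loses to Theta; Tau loses to Theta; Alpha loses to Tau; Sigma loses to Theta. In particular Theta > Tau > Alpha > Theta is a majority cycle — no Condorcet winner exists.

none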